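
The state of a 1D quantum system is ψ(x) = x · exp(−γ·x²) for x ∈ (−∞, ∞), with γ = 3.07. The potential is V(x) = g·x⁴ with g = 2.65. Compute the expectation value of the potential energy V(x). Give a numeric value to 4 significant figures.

0.2636

⟨V⟩ = ∫ V(x)·|ψ|² dx / ∫|ψ|² dx.
Expand each integrand as polynomial × e^(−2γx²) and use ∫x^(2j)·e^(−2γx²) dx = (2j−1)!!/(4γ)^j · √(π/(2γ)), odd powers → 0; here √(π/(2γ)) = 0.71530.
State is unnormalized: ∫|ψ|² dx = 0.058250, and ∫ψ*·V(x)·ψ dx = 0.015354, so ⟨V⟩ = 0.015354 / 0.058250.
⟨V⟩ = 0.26360.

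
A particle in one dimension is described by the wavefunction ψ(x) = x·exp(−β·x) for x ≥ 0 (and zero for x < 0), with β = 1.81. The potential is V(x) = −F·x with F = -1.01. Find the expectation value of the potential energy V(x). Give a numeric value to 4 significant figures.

0.8370

⟨V⟩ = ∫ V(x)·|ψ|² dx / ∫|ψ|² dx.
Every integrand reduces to terms xʲ·e^(−2βx) on [0, ∞); use ∫₀^∞ xʲ·e^(−2βx) dx = j!/(2β)^(j+1).
State is unnormalized: ∫|ψ|² dx = 0.042160, and ∫ψ*·V(x)·ψ dx = 0.035289, so ⟨V⟩ = 0.035289 / 0.042160.
⟨V⟩ = 0.83702.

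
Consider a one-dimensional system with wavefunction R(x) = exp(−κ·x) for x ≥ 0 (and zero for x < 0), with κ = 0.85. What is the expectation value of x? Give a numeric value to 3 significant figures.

0.588

⟨x⟩ = ∫ x·|R|² dx / ∫|R|² dx (integrals over the domain).
Every integrand reduces to terms xʲ·e^(−2κx) on [0, ∞); use ∫₀^∞ xʲ·e^(−2κx) dx = j!/(2κ)^(j+1).
State is unnormalized: ∫|R|² dx = 0.58824, and ∫R*·x·R dx = 0.34602, so ⟨x⟩ = 0.34602 / 0.58824.
⟨x⟩ = 0.58824.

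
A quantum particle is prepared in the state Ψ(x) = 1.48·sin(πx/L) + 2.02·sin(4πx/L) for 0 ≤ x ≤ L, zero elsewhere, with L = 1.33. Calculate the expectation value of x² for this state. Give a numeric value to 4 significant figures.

0.5304

⟨x²⟩ = ∫ x²·|Ψ|² dx / ∫|Ψ|² dx (integrals over the domain).
On 0 ≤ x ≤ L (j ≠ l): ∫sin²(jπx/L) dx = L/2, ∫sin(jπx/L)·sin(lπx/L) dx = 0; diagonal moments ∫x·sin²(jπx/L) dx = L²/4, ∫x²·sin²(jπx/L) dx = L³·(1/6 − 1/(4j²π²)); cross terms ∫x·sin(jπx/L)·sin(lπx/L) dx = 0 for j + l even and −4jlL²/(π²(j² − l²)²) for j + l odd, ∫x²·sin(jπx/L)·sin(lπx/L) dx = (−1)^(j+l)·4jlL³/(π²(j² − l²)²); higher powers the same way via product-to-sum and parts.
State is unnormalized: ∫|Ψ|² dx = 4.1701, and ∫Ψ*·x²·Ψ dx = 2.2117, so ⟨x²⟩ = 2.2117 / 4.1701.
⟨x²⟩ = 0.53038.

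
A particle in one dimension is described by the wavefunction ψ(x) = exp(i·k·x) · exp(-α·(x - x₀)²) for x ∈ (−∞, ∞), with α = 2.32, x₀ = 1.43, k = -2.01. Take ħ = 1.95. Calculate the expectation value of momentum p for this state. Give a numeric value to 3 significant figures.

-3.92

p ψ = −iħ dψ/dx; then ⟨p⟩ = ∫ ψ*·(pψ) dx / ∫|ψ|² dx.
Gaussian moments (u = x − x₀): ∫u^(2j)·e^(−2αu²) du = (2j−1)!!/(4α)^j · √(π/(2α)), odd powers integrate to 0; here √(π/(2α)) = 0.82284. Derivatives: ψ′ = (ik − 2αu)·ψ, ψ″ = ((ik − 2αu)² − 2α)·ψ; the odd-in-u pieces drop out.
State is unnormalized: ∫|ψ|² dx = 0.82284, and ∫ψ*·(−iħ ψ') dx = -3.2251, so ⟨p⟩ = -3.2251 / 0.82284.
⟨p⟩ = -3.9195.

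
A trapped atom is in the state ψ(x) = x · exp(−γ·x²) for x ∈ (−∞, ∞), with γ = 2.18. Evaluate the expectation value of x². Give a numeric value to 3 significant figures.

0.344

⟨x²⟩ = ∫ x²·|ψ|² dx / ∫|ψ|² dx (integrals over the domain).
Expand each integrand as polynomial × e^(−2γx²) and use ∫x^(2j)·e^(−2γx²) dx = (2j−1)!!/(4γ)^j · √(π/(2γ)), odd powers → 0; here √(π/(2γ)) = 0.84885.
State is unnormalized: ∫|ψ|² dx = 0.097345, and ∫ψ*·x²·ψ dx = 0.033490, so ⟨x²⟩ = 0.033490 / 0.097345.
⟨x²⟩ = 0.34404.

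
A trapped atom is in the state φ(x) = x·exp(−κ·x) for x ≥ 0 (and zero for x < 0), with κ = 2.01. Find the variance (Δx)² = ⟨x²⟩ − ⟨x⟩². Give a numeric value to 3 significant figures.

0.186

Compute ⟨x⟩ and ⟨x²⟩ separately, then (Δx)² = ⟨x²⟩ − ⟨x⟩².
Every integrand reduces to terms xʲ·e^(−2κx) on [0, ∞); use ∫₀^∞ xʲ·e^(−2κx) dx = j!/(2κ)^(j+1).
Normalization: ∫|φ|² dx = 0.030786.
⟨x⟩ = 0.74627 and ⟨x²⟩ = 0.74256.
(Δx)² = 0.74256 − (0.74627)² = 0.18564.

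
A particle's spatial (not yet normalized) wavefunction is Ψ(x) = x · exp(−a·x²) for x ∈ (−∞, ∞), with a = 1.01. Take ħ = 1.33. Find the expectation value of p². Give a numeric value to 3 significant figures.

5.36

p² Ψ = −ħ² d²Ψ/dx²; ⟨p²⟩ = −ħ² ∫ Ψ*·Ψ'' dx / ∫|Ψ|² dx.
Expand each integrand as polynomial × e^(−2ax²) and use ∫x^(2j)·e^(−2ax²) dx = (2j−1)!!/(4a)^j · √(π/(2a)), odd powers → 0; here √(π/(2a)) = 1.2471. Differentiate with the product rule, d/dx e^(−ax²) = −2ax·e^(−ax²).
State is unnormalized: ∫|Ψ|² dx = 0.30869, and ∫Ψ*·(−ħ² Ψ'') dx = 1.6545, so ⟨p²⟩ = 1.6545 / 0.30869.
⟨p²⟩ = 5.3598.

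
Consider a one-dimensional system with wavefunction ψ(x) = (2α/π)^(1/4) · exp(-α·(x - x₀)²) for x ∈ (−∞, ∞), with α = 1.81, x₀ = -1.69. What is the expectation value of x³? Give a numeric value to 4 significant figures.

-5.527

⟨x³⟩ = ∫ x³·|ψ|² dx (integrals over the domain).
Gaussian moments (u = x − x₀): ∫u^(2j)·e^(−2αu²) du = (2j−1)!!/(4α)^j · √(π/(2α)), odd powers integrate to 0; here √(π/(2α)) = 0.93158.
⟨x³⟩ = -5.5271.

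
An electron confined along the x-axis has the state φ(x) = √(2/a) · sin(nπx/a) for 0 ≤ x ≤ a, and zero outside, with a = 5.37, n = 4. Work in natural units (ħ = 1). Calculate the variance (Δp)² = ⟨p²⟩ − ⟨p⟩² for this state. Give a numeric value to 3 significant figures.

5.48

Compute ⟨p⟩ and ⟨p²⟩ separately; (Δp)² = ⟨p²⟩ − ⟨p⟩².
d/dx sin(nπx/a) = (nπ/a)·cos(nπx/a) and d²/dx² sin(nπx/a) = −(nπ/a)²·sin(nπx/a); on 0 ≤ x ≤ a, ∫sin²(nπx/a) dx = a/2 and ∫sin(nπx/a)·cos(nπx/a) dx = 0.
⟨p⟩ = 0.0000 and ⟨p²⟩ = 5.4761.
(Δp)² = 5.4761 − (0.0000)² = 5.4761.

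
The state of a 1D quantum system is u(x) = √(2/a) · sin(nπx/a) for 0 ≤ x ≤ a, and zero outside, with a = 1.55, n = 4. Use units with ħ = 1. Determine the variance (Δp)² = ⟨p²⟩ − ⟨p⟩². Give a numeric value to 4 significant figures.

Compute ⟨p⟩ and ⟨p²⟩ separately; (Δp)² = ⟨p²⟩ − ⟨p⟩².
d/dx sin(nπx/a) = (nπ/a)·cos(nπx/a) and d²/dx² sin(nπx/a) = −(nπ/a)²·sin(nπx/a); on 0 ≤ x ≤ a, ∫sin²(nπx/a) dx = a/2 and ∫sin(nπx/a)·cos(nπx/a) dx = 0.
⟨p⟩ = 0.0000 and ⟨p²⟩ = 65.729.
(Δp)² = 65.729 − (0.0000)² = 65.729.

65.73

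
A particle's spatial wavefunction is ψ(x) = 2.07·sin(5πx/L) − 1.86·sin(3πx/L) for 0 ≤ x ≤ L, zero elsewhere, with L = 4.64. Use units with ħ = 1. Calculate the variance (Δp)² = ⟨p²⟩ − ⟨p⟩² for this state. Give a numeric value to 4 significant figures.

8.184

Compute ⟨p⟩ and ⟨p²⟩ separately; (Δp)² = ⟨p²⟩ − ⟨p⟩².
d²/dx² sin(jπx/L) = −(jπ/L)²·sin(jπx/L); on 0 ≤ x ≤ L, ∫sin²(jπx/L) dx = L/2 and ∫sin(jπx/L)·sin(lπx/L) dx = 0 for j ≠ l, so only diagonal terms survive in ∫|ψ|² and ∫ψ·ψ″; ∫ψ·ψ′ dx = [ψ²/2] between the walls = 0.
Normalization: ∫|ψ|² dx = 17.967.
⟨p⟩ = 0.0000 and ⟨p²⟩ = 8.1840.
(Δp)² = 8.1840 − (0.0000)² = 8.1840.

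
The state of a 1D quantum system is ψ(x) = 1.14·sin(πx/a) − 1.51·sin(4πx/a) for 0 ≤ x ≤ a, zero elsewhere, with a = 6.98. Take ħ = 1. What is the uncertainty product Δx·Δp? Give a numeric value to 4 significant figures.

2.556

Δx = √(⟨x²⟩−⟨x⟩²), Δp = √(⟨p²⟩−⟨p⟩²).
On 0 ≤ x ≤ a (j ≠ l): ∫sin²(jπx/a) dx = a/2, ∫sin(jπx/a)·sin(lπx/a) dx = 0; diagonal moments ∫x·sin²(jπx/a) dx = a²/4, ∫x²·sin²(jπx/a) dx = a³·(1/6 − 1/(4j²π²)); cross terms ∫x·sin(jπx/a)·sin(lπx/a) dx = 0 for j + l even and −4jla²/(π²(j² − l²)²) for j + l odd, ∫x²·sin(jπx/a)·sin(lπx/a) dx = (−1)^(j+l)·4jla³/(π²(j² − l²)²); higher powers the same way via product-to-sum and parts. d²/dx² sin(jπx/a) = −(jπ/a)²·sin(jπx/a); on 0 ≤ x ≤ a, ∫sin²(jπx/a) dx = a/2 and ∫sin(jπx/a)·sin(lπx/a) dx = 0 for j ≠ l, so only diagonal terms survive in ∫|ψ|² and ∫ψ·ψ″; ∫ψ·ψ′ dx = [ψ²/2] between the walls = 0.
Normalization: ∫|ψ|² dx = 12.493.
⟨x⟩ = 3.5867, ⟨x²⟩ = 15.921 ⇒ Δx = 1.7482.
⟨p⟩ = 0.0000, ⟨p²⟩ = 2.1381 ⇒ Δp = 1.4622.
Δx·Δp = 2.5563.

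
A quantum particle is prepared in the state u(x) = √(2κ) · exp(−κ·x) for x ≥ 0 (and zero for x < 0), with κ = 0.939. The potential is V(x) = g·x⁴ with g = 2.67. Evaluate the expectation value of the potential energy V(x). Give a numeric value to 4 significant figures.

⟨V⟩ = ∫ V(x)·|u|² dx.
Every integrand reduces to terms xʲ·e^(−2κx) on [0, ∞); use ∫₀^∞ xʲ·e^(−2κx) dx = j!/(2κ)^(j+1).
⟨V⟩ = 5.1516.

5.152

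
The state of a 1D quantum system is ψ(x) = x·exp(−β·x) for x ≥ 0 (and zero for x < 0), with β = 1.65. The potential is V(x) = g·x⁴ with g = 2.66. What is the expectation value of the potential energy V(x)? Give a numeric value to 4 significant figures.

⟨V⟩ = ∫ V(x)·|ψ|² dx / ∫|ψ|² dx.
Every integrand reduces to terms xʲ·e^(−2βx) on [0, ∞); use ∫₀^∞ xʲ·e^(−2βx) dx = j!/(2β)^(j+1).
State is unnormalized: ∫|ψ|² dx = 0.055653, and ∫ψ*·V(x)·ψ dx = 0.44938, so ⟨V⟩ = 0.44938 / 0.055653.
⟨V⟩ = 8.0747.

8.075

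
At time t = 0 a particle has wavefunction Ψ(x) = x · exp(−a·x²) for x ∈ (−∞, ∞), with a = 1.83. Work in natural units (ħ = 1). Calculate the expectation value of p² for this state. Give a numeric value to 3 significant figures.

p² Ψ = −ħ² d²Ψ/dx²; ⟨p²⟩ = −ħ² ∫ Ψ*·Ψ'' dx / ∫|Ψ|² dx.
Expand each integrand as polynomial × e^(−2ax²) and use ∫x^(2j)·e^(−2ax²) dx = (2j−1)!!/(4a)^j · √(π/(2a)), odd powers → 0; here √(π/(2a)) = 0.92648. Differentiate with the product rule, d/dx e^(−ax²) = −2ax·e^(−ax²).
State is unnormalized: ∫|Ψ|² dx = 0.12657, and ∫Ψ*·(−ħ² Ψ'') dx = 0.69486, so ⟨p²⟩ = 0.69486 / 0.12657.
⟨p²⟩ = 5.4900.

5.49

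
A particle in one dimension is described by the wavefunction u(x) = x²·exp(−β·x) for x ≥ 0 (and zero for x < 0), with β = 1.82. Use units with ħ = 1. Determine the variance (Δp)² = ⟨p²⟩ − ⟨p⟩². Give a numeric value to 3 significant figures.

1.10

Compute ⟨p⟩ and ⟨p²⟩ separately; (Δp)² = ⟨p²⟩ − ⟨p⟩².
Differentiate x²·exp(−β·x) with the product rule; every integrand then reduces to terms xʲ·e^(−2βx) on [0, ∞), with ∫₀^∞ xʲ·e^(−2βx) dx = j!/(2β)^(j+1).
Normalization: ∫|u|² dx = 0.037558.
⟨p⟩ = 0.0000 and ⟨p²⟩ = 1.1041.
(Δp)² = 1.1041 − (0.0000)² = 1.1041.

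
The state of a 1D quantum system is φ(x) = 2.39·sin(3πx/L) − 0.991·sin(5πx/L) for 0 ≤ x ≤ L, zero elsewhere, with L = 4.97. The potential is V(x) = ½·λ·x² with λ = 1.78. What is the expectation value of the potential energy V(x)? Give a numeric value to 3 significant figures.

⟨V⟩ = ∫ V(x)·|φ|² dx / ∫|φ|² dx.
On 0 ≤ x ≤ L (j ≠ l): ∫sin²(jπx/L) dx = L/2, ∫sin(jπx/L)·sin(lπx/L) dx = 0; diagonal moments ∫x·sin²(jπx/L) dx = L²/4, ∫x²·sin²(jπx/L) dx = L³·(1/6 − 1/(4j²π²)); cross terms ∫x·sin(jπx/L)·sin(lπx/L) dx = 0 for j + l even and −4jlL²/(π²(j² − l²)²) for j + l odd, ∫x²·sin(jπx/L)·sin(lπx/L) dx = (−1)^(j+l)·4jlL³/(π²(j² − l²)²); higher powers the same way via product-to-sum and parts.
State is unnormalized: ∫|φ|² dx = 16.635, and ∫φ*·V(x)·φ dx = 107.74, so ⟨V⟩ = 107.74 / 16.635.
⟨V⟩ = 6.4770.

6.48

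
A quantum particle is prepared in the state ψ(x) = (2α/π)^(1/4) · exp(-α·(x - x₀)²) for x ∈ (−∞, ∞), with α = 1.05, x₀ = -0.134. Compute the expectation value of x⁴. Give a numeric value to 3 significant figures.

0.196

⟨x⁴⟩ = ∫ x⁴·|ψ|² dx (integrals over the domain).
Gaussian moments (u = x − x₀): ∫u^(2j)·e^(−2αu²) du = (2j−1)!!/(4α)^j · √(π/(2α)), odd powers integrate to 0; here √(π/(2α)) = 1.2231.
⟨x⁴⟩ = 0.19604.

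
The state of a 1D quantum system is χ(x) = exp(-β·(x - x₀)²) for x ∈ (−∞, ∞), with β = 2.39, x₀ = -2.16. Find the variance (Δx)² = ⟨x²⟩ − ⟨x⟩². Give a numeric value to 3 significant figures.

Compute ⟨x⟩ and ⟨x²⟩ separately, then (Δx)² = ⟨x²⟩ − ⟨x⟩².
Gaussian moments (u = x − x₀): ∫u^(2j)·e^(−2βu²) du = (2j−1)!!/(4β)^j · √(π/(2β)), odd powers integrate to 0; here √(π/(2β)) = 0.81070.
Normalization: ∫|χ|² dx = 0.81070.
⟨x⟩ = -2.1600 and ⟨x²⟩ = 4.7702.
(Δx)² = 4.7702 − (-2.1600)² = 0.10460.

0.105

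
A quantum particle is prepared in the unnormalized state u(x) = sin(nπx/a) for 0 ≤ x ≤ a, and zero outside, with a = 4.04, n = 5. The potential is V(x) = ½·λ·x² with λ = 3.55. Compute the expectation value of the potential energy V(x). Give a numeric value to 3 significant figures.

9.60

⟨V⟩ = ∫ V(x)·|u|² dx / ∫|u|² dx.
With sin²θ = (1 − cos2θ)/2 on 0 ≤ x ≤ a: ∫sin²(nπx/a) dx = a/2, ∫x·sin²(nπx/a) dx = a²/4, ∫x²·sin²(nπx/a) dx = a³·(1/6 − 1/(4n²π²)); higher powers xᵏ the same way, integrating xᵏ·cos(2nπx/a) by parts.
State is unnormalized: ∫|u|² dx = 2.0200, and ∫u*·V(x)·u dx = 19.388, so ⟨V⟩ = 19.388 / 2.0200.
⟨V⟩ = 9.5982.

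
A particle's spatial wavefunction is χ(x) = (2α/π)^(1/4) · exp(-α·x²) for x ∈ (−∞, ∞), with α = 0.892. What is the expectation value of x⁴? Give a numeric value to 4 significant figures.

0.2357

⟨x⁴⟩ = ∫ x⁴·|χ|² dx (integrals over the domain).
Gaussian moments: ∫x^(2j)·e^(−2αx²) dx = (2j−1)!!/(4α)^j · √(π/(2α)), odd powers integrate to 0; here √(π/(2α)) = 1.3270.
⟨x⁴⟩ = 0.23565.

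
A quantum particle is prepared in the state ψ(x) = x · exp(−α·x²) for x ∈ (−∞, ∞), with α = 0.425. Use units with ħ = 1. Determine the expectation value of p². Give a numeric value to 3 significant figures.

p² ψ = −ħ² d²ψ/dx²; ⟨p²⟩ = −ħ² ∫ ψ*·ψ'' dx / ∫|ψ|² dx.
Expand each integrand as polynomial × e^(−2αx²) and use ∫x^(2j)·e^(−2αx²) dx = (2j−1)!!/(4α)^j · √(π/(2α)), odd powers → 0; here √(π/(2α)) = 1.9225. Differentiate with the product rule, d/dx e^(−αx²) = −2αx·e^(−αx²).
State is unnormalized: ∫|ψ|² dx = 1.1309, and ∫ψ*·(−ħ² ψ'') dx = 1.4419, so ⟨p²⟩ = 1.4419 / 1.1309.
⟨p²⟩ = 1.2750.

1.28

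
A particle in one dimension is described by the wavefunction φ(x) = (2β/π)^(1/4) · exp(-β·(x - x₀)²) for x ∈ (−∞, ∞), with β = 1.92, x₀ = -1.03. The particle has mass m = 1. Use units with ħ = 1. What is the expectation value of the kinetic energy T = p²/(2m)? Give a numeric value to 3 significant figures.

T = −(ħ²/2m) d²/dx², so ⟨T⟩ = −(ħ²/2m) ∫ φ*·φ'' dx; with m = 1.
Gaussian moments (u = x − x₀): ∫u^(2j)·e^(−2βu²) du = (2j−1)!!/(4β)^j · √(π/(2β)), odd powers integrate to 0; here √(π/(2β)) = 0.90450. Derivatives: d/dx e^(−βu²) = −2βu·e^(−βu²), d²/dx² e^(−βu²) = (4β²u² − 2β)·e^(−βu²).
⟨T⟩ = 0.96000.

0.960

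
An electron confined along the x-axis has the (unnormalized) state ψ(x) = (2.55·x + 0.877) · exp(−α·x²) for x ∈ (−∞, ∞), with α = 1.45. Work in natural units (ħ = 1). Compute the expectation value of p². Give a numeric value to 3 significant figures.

p² ψ = −ħ² d²ψ/dx²; ⟨p²⟩ = −ħ² ∫ ψ*·ψ'' dx / ∫|ψ|² dx.
Expand each integrand as polynomial × e^(−2αx²) and use ∫x^(2j)·e^(−2αx²) dx = (2j−1)!!/(4α)^j · √(π/(2α)), odd powers → 0; here √(π/(2α)) = 1.0408. Differentiate with the product rule, d/dx e^(−αx²) = −2αx·e^(−αx²).
State is unnormalized: ∫|ψ|² dx = 1.9674, and ∫ψ*·(−ħ² ψ'') dx = 6.2367, so ⟨p²⟩ = 6.2367 / 1.9674.
⟨p²⟩ = 3.1700.

3.17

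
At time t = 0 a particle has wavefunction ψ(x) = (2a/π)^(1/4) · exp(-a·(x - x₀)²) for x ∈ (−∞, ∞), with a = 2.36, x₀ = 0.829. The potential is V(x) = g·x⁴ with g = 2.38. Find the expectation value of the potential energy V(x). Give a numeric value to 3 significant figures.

⟨V⟩ = ∫ V(x)·|ψ|² dx.
Gaussian moments (u = x − x₀): ∫u^(2j)·e^(−2au²) du = (2j−1)!!/(4a)^j · √(π/(2a)), odd powers integrate to 0; here √(π/(2a)) = 0.81584.
⟨V⟩ = 2.2438.

2.24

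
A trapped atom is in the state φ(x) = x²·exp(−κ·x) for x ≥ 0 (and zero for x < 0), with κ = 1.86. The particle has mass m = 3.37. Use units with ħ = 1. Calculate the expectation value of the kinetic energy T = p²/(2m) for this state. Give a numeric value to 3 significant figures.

T = −(ħ²/2m) d²/dx², so ⟨T⟩ = −(ħ²/2m) ∫ φ*·φ'' dx / ∫|φ|² dx; with m = 3.37.
Differentiate x²·exp(−κ·x) with the product rule; every integrand then reduces to terms xʲ·e^(−2κx) on [0, ∞), with ∫₀^∞ xʲ·e^(−2κx) dx = j!/(2κ)^(j+1).
State is unnormalized: ∫|φ|² dx = 0.033690, and ∫φ*·(−ħ²/2m · φ'') dx = 0.0057642, so ⟨T⟩ = 0.0057642 / 0.033690.
⟨T⟩ = 0.17110.

0.171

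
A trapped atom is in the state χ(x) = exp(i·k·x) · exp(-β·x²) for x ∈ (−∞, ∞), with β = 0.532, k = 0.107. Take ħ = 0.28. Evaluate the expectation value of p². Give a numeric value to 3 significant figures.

p² χ = −ħ² d²χ/dx²; ⟨p²⟩ = −ħ² ∫ χ*·χ'' dx / ∫|χ|² dx.
Gaussian moments: ∫x^(2j)·e^(−2βx²) dx = (2j−1)!!/(4β)^j · √(π/(2β)), odd powers integrate to 0; here √(π/(2β)) = 1.7183. Derivatives: χ′ = (ik − 2βx)·χ, χ″ = ((ik − 2βx)² − 2β)·χ; the odd-in-x pieces drop out.
State is unnormalized: ∫|χ|² dx = 1.7183, and ∫χ*·(−ħ² χ'') dx = 0.073211, so ⟨p²⟩ = 0.073211 / 1.7183.
⟨p²⟩ = 0.042606.

0.0426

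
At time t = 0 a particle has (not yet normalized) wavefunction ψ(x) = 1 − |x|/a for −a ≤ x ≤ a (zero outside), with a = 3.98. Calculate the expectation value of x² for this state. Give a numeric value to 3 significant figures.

⟨x²⟩ = ∫ x²·|ψ|² dx / ∫|ψ|² dx (integrals over the domain).
ψ is even, so ∫ over [−a, a] = 2∫₀ᵃ with ψ = 1 − x/a there: ∫₀ᵃ (1 − x/a)² dx = a/3, ∫₀ᵃ x²(1 − x/a)² dx = a³/30, ∫₀ᵃ x⁴(1 − x/a)² dx = a⁵/105.
State is unnormalized: ∫|ψ|² dx = 2.6533, and ∫ψ*·x²·ψ dx = 4.2030, so ⟨x²⟩ = 4.2030 / 2.6533.
⟨x²⟩ = 1.5840.

1.58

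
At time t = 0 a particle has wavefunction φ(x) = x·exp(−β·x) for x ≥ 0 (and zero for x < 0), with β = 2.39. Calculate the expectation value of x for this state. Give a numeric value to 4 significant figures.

⟨x⟩ = ∫ x·|φ|² dx / ∫|φ|² dx (integrals over the domain).
Every integrand reduces to terms xʲ·e^(−2βx) on [0, ∞); use ∫₀^∞ xʲ·e^(−2βx) dx = j!/(2β)^(j+1).
State is unnormalized: ∫|φ|² dx = 0.018312, and ∫φ*·x·φ dx = 0.011493, so ⟨x⟩ = 0.011493 / 0.018312.
⟨x⟩ = 0.62762.

0.6276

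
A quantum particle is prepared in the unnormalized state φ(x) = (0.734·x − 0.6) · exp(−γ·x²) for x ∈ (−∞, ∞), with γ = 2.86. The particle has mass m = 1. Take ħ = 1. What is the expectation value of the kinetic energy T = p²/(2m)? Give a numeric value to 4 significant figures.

1.761

T = −(ħ²/2m) d²/dx², so ⟨T⟩ = −(ħ²/2m) ∫ φ*·φ'' dx / ∫|φ|² dx; with m = 1.
Expand each integrand as polynomial × e^(−2γx²) and use ∫x^(2j)·e^(−2γx²) dx = (2j−1)!!/(4γ)^j · √(π/(2γ)), odd powers → 0; here √(π/(2γ)) = 0.74110. Differentiate with the product rule, d/dx e^(−γx²) = −2γx·e^(−γx²).
State is unnormalized: ∫|φ|² dx = 0.30170, and ∫φ*·(−ħ²/2m · φ'') dx = 0.53125, so ⟨T⟩ = 0.53125 / 0.30170.
⟨T⟩ = 1.7609.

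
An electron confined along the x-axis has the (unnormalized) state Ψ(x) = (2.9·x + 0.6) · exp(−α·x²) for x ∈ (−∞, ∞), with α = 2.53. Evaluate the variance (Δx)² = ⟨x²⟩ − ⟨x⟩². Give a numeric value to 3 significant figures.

Compute ⟨x⟩ and ⟨x²⟩ separately, then (Δx)² = ⟨x²⟩ − ⟨x⟩².
Expand each integrand as polynomial × e^(−2αx²) and use ∫x^(2j)·e^(−2αx²) dx = (2j−1)!!/(4α)^j · √(π/(2α)), odd powers → 0; here √(π/(2α)) = 0.78795.
Normalization: ∫|Ψ|² dx = 0.93847.
⟨x⟩ = 0.28872 and ⟨x²⟩ = 0.23671.
(Δx)² = 0.23671 − (0.28872)² = 0.15335.

0.153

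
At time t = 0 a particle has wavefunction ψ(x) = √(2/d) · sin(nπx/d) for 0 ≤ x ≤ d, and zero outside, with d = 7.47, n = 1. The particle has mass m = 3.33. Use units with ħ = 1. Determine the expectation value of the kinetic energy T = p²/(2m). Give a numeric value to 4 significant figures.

T = −(ħ²/2m) d²/dx², so ⟨T⟩ = −(ħ²/2m) ∫ ψ*·ψ'' dx; with m = 3.33.
d/dx sin(nπx/d) = (nπ/d)·cos(nπx/d) and d²/dx² sin(nπx/d) = −(nπ/d)²·sin(nπx/d); on 0 ≤ x ≤ d, ∫sin²(nπx/d) dx = d/2 and ∫sin(nπx/d)·cos(nπx/d) dx = 0.
⟨T⟩ = 0.026557.

0.02656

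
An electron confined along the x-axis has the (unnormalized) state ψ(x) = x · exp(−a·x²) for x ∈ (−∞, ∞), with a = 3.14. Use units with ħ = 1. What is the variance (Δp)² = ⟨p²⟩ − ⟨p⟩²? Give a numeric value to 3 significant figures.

Compute ⟨p⟩ and ⟨p²⟩ separately; (Δp)² = ⟨p²⟩ − ⟨p⟩².
Expand each integrand as polynomial × e^(−2ax²) and use ∫x^(2j)·e^(−2ax²) dx = (2j−1)!!/(4a)^j · √(π/(2a)), odd powers → 0; here √(π/(2a)) = 0.70729. Differentiate with the product rule, d/dx e^(−ax²) = −2ax·e^(−ax²).
Normalization: ∫|ψ|² dx = 0.056313.
⟨p⟩ = 0.0000 and ⟨p²⟩ = 9.4200.
(Δp)² = 9.4200 − (0.0000)² = 9.4200.

9.42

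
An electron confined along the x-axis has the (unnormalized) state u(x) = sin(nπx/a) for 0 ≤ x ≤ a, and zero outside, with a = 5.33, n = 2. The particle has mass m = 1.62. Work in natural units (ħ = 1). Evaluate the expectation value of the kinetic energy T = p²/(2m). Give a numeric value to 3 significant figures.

0.429

T = −(ħ²/2m) d²/dx², so ⟨T⟩ = −(ħ²/2m) ∫ u*·u'' dx / ∫|u|² dx; with m = 1.62.
d/dx sin(nπx/a) = (nπ/a)·cos(nπx/a) and d²/dx² sin(nπx/a) = −(nπ/a)²·sin(nπx/a); on 0 ≤ x ≤ a, ∫sin²(nπx/a) dx = a/2 and ∫sin(nπx/a)·cos(nπx/a) dx = 0.
State is unnormalized: ∫|u|² dx = 2.6650, and ∫u*·(−ħ²/2m · u'') dx = 1.1430, so ⟨T⟩ = 1.1430 / 2.6650.
⟨T⟩ = 0.42890.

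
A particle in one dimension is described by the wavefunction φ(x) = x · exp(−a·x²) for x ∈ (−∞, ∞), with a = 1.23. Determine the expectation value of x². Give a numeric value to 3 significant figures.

⟨x²⟩ = ∫ x²·|φ|² dx / ∫|φ|² dx (integrals over the domain).
Expand each integrand as polynomial × e^(−2ax²) and use ∫x^(2j)·e^(−2ax²) dx = (2j−1)!!/(4a)^j · √(π/(2a)), odd powers → 0; here √(π/(2a)) = 1.1301.
State is unnormalized: ∫|φ|² dx = 0.22969, and ∫φ*·x²·φ dx = 0.14005, so ⟨x²⟩ = 0.14005 / 0.22969.
⟨x²⟩ = 0.60976.

0.610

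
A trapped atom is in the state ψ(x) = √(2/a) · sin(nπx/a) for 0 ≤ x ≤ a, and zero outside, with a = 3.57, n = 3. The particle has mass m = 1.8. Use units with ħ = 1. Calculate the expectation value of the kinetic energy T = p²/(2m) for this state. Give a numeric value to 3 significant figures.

1.94

T = −(ħ²/2m) d²/dx², so ⟨T⟩ = −(ħ²/2m) ∫ ψ*·ψ'' dx; with m = 1.8.
d/dx sin(nπx/a) = (nπ/a)·cos(nπx/a) and d²/dx² sin(nπx/a) = −(nπ/a)²·sin(nπx/a); on 0 ≤ x ≤ a, ∫sin²(nπx/a) dx = a/2 and ∫sin(nπx/a)·cos(nπx/a) dx = 0.
⟨T⟩ = 1.9360.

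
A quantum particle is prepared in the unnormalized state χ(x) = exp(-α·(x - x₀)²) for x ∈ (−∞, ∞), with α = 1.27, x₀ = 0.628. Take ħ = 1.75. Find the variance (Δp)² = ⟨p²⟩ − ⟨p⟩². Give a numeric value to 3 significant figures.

3.89

Compute ⟨p⟩ and ⟨p²⟩ separately; (Δp)² = ⟨p²⟩ − ⟨p⟩².
Gaussian moments (u = x − x₀): ∫u^(2j)·e^(−2αu²) du = (2j−1)!!/(4α)^j · √(π/(2α)), odd powers integrate to 0; here √(π/(2α)) = 1.1121. Derivatives: d/dx e^(−αu²) = −2αu·e^(−αu²), d²/dx² e^(−αu²) = (4α²u² − 2α)·e^(−αu²).
Normalization: ∫|χ|² dx = 1.1121.
⟨p⟩ = 0.0000 and ⟨p²⟩ = 3.8894.
(Δp)² = 3.8894 − (0.0000)² = 3.8894.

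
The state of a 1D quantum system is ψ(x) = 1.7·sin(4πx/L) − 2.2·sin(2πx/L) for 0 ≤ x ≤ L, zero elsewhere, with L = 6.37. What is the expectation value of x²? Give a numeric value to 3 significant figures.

⟨x²⟩ = ∫ x²·|ψ|² dx / ∫|ψ|² dx (integrals over the domain).
On 0 ≤ x ≤ L (j ≠ l): ∫sin²(jπx/L) dx = L/2, ∫sin(jπx/L)·sin(lπx/L) dx = 0; diagonal moments ∫x·sin²(jπx/L) dx = L²/4, ∫x²·sin²(jπx/L) dx = L³·(1/6 − 1/(4j²π²)); cross terms ∫x·sin(jπx/L)·sin(lπx/L) dx = 0 for j + l even and −4jlL²/(π²(j² − l²)²) for j + l odd, ∫x²·sin(jπx/L)·sin(lπx/L) dx = (−1)^(j+l)·4jlL³/(π²(j² − l²)²); higher powers the same way via product-to-sum and parts.
State is unnormalized: ∫|ψ|² dx = 24.620, and ∫ψ*·x²·ψ dx = 280.37, so ⟨x²⟩ = 280.37 / 24.620.
⟨x²⟩ = 11.388.

11.4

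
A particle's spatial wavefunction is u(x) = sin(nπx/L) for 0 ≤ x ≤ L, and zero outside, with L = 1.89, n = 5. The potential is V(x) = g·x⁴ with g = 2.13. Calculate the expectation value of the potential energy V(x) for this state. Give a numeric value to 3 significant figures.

⟨V⟩ = ∫ V(x)·|u|² dx / ∫|u|² dx.
With sin²θ = (1 − cos2θ)/2 on 0 ≤ x ≤ L: ∫sin²(nπx/L) dx = L/2, ∫x·sin²(nπx/L) dx = L²/4, ∫x²·sin²(nπx/L) dx = L³·(1/6 − 1/(4n²π²)); higher powers xᵏ the same way, integrating xᵏ·cos(2nπx/L) by parts.
State is unnormalized: ∫|u|² dx = 0.94500, and ∫u*·V(x)·u dx = 5.0333, so ⟨V⟩ = 5.0333 / 0.94500.
⟨V⟩ = 5.3262.

5.33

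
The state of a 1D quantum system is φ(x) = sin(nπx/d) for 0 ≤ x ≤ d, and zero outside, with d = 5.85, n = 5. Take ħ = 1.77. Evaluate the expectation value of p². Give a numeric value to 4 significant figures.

22.59

p² φ = −ħ² d²φ/dx²; ⟨p²⟩ = −ħ² ∫ φ*·φ'' dx / ∫|φ|² dx.
d/dx sin(nπx/d) = (nπ/d)·cos(nπx/d) and d²/dx² sin(nπx/d) = −(nπ/d)²·sin(nπx/d); on 0 ≤ x ≤ d, ∫sin²(nπx/d) dx = d/2 and ∫sin(nπx/d)·cos(nπx/d) dx = 0.
State is unnormalized: ∫|φ|² dx = 2.9250, and ∫φ*·(−ħ² φ'') dx = 66.069, so ⟨p²⟩ = 66.069 / 2.9250.
⟨p²⟩ = 22.588.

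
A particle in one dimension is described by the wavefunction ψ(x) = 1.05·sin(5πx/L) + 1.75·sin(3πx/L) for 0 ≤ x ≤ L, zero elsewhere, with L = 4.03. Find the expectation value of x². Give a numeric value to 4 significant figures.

⟨x²⟩ = ∫ x²·|ψ|² dx / ∫|ψ|² dx (integrals over the domain).
On 0 ≤ x ≤ L (j ≠ l): ∫sin²(jπx/L) dx = L/2, ∫sin(jπx/L)·sin(lπx/L) dx = 0; diagonal moments ∫x·sin²(jπx/L) dx = L²/4, ∫x²·sin²(jπx/L) dx = L³·(1/6 − 1/(4j²π²)); cross terms ∫x·sin(jπx/L)·sin(lπx/L) dx = 0 for j + l even and −4jlL²/(π²(j² − l²)²) for j + l odd, ∫x²·sin(jπx/L)·sin(lπx/L) dx = (−1)^(j+l)·4jlL³/(π²(j² − l²)²); higher powers the same way via product-to-sum and parts.
State is unnormalized: ∫|ψ|² dx = 8.3925, and ∫ψ*·x²·ψ dx = 50.508, so ⟨x²⟩ = 50.508 / 8.3925.
⟨x²⟩ = 6.0183.

6.018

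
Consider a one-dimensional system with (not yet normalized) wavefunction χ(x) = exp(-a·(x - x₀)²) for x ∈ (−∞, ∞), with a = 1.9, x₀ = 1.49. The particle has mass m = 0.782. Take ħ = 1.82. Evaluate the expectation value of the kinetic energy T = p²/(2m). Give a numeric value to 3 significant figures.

T = −(ħ²/2m) d²/dx², so ⟨T⟩ = −(ħ²/2m) ∫ χ*·χ'' dx / ∫|χ|² dx; with m = 0.782.
Gaussian moments (u = x − x₀): ∫u^(2j)·e^(−2au²) du = (2j−1)!!/(4a)^j · √(π/(2a)), odd powers integrate to 0; here √(π/(2a)) = 0.90925. Derivatives: d/dx e^(−au²) = −2au·e^(−au²), d²/dx² e^(−au²) = (4a²u² − 2a)·e^(−au²).
State is unnormalized: ∫|χ|² dx = 0.90925, and ∫χ*·(−ħ²/2m · χ'') dx = 3.6588, so ⟨T⟩ = 3.6588 / 0.90925.
⟨T⟩ = 4.0240.

4.02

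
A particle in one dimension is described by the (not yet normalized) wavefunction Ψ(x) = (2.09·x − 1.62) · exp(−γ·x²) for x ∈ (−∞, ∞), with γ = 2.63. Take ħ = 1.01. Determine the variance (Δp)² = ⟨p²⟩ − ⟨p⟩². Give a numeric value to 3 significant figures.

3.42

Compute ⟨p⟩ and ⟨p²⟩ separately; (Δp)² = ⟨p²⟩ − ⟨p⟩².
Expand each integrand as polynomial × e^(−2γx²) and use ∫x^(2j)·e^(−2γx²) dx = (2j−1)!!/(4γ)^j · √(π/(2γ)), odd powers → 0; here √(π/(2γ)) = 0.77283. Differentiate with the product rule, d/dx e^(−γx²) = −2γx·e^(−γx²).
Normalization: ∫|Ψ|² dx = 2.3491.
⟨p⟩ = 0.0000 and ⟨p²⟩ = 3.4158.
(Δp)² = 3.4158 − (0.0000)² = 3.4158.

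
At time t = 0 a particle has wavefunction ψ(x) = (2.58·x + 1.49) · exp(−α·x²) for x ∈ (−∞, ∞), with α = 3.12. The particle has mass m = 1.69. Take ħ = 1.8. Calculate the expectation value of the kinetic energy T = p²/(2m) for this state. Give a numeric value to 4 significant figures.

T = −(ħ²/2m) d²/dx², so ⟨T⟩ = −(ħ²/2m) ∫ ψ*·ψ'' dx / ∫|ψ|² dx; with m = 1.69.
Expand each integrand as polynomial × e^(−2αx²) and use ∫x^(2j)·e^(−2αx²) dx = (2j−1)!!/(4α)^j · √(π/(2α)), odd powers → 0; here √(π/(2α)) = 0.70955. Differentiate with the product rule, d/dx e^(−αx²) = −2αx·e^(−αx²).
State is unnormalized: ∫|ψ|² dx = 1.9537, and ∫ψ*·(−ħ²/2m · ψ'') dx = 8.1068, so ⟨T⟩ = 8.1068 / 1.9537.
⟨T⟩ = 4.1494.

4.149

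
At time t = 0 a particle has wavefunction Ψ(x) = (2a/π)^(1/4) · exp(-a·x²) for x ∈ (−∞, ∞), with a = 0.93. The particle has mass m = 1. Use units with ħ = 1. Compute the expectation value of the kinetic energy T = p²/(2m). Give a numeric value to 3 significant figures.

0.465

T = −(ħ²/2m) d²/dx², so ⟨T⟩ = −(ħ²/2m) ∫ Ψ*·Ψ'' dx; with m = 1.
Gaussian moments: ∫x^(2j)·e^(−2ax²) dx = (2j−1)!!/(4a)^j · √(π/(2a)), odd powers integrate to 0; here √(π/(2a)) = 1.2996. Derivatives: d/dx e^(−ax²) = −2ax·e^(−ax²), d²/dx² e^(−ax²) = (4a²x² − 2a)·e^(−ax²).
⟨T⟩ = 0.46500.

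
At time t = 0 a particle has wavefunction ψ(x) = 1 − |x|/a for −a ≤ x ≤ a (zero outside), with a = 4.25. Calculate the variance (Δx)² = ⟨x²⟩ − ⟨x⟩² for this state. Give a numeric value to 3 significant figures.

1.81

Compute ⟨x⟩ and ⟨x²⟩ separately, then (Δx)² = ⟨x²⟩ − ⟨x⟩².
ψ is even, so ∫ over [−a, a] = 2∫₀ᵃ with ψ = 1 − x/a there: ∫₀ᵃ (1 − x/a)² dx = a/3, ∫₀ᵃ x²(1 − x/a)² dx = a³/30, ∫₀ᵃ x⁴(1 − x/a)² dx = a⁵/105.
Normalization: ∫|ψ|² dx = 2.8333.
⟨x⟩ = 0.0000 and ⟨x²⟩ = 1.8063.
(Δx)² = 1.8063 − (0.0000)² = 1.8063.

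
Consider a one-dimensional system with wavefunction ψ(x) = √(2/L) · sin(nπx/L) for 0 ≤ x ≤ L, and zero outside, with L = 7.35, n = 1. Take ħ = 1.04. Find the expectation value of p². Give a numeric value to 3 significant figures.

0.198

p² ψ = −ħ² d²ψ/dx²; ⟨p²⟩ = −ħ² ∫ ψ*·ψ'' dx.
d/dx sin(nπx/L) = (nπ/L)·cos(nπx/L) and d²/dx² sin(nπx/L) = −(nπ/L)²·sin(nπx/L); on 0 ≤ x ≤ L, ∫sin²(nπx/L) dx = L/2 and ∫sin(nπx/L)·cos(nπx/L) dx = 0.
⟨p²⟩ = 0.19760.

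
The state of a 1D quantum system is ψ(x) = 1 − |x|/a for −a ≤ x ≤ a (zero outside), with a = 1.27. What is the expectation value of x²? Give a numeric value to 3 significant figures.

⟨x²⟩ = ∫ x²·|ψ|² dx / ∫|ψ|² dx (integrals over the domain).
ψ is even, so ∫ over [−a, a] = 2∫₀ᵃ with ψ = 1 − x/a there: ∫₀ᵃ (1 − x/a)² dx = a/3, ∫₀ᵃ x²(1 − x/a)² dx = a³/30, ∫₀ᵃ x⁴(1 − x/a)² dx = a⁵/105.
State is unnormalized: ∫|ψ|² dx = 0.84667, and ∫ψ*·x²·ψ dx = 0.13656, so ⟨x²⟩ = 0.13656 / 0.84667.
⟨x²⟩ = 0.16129.

0.161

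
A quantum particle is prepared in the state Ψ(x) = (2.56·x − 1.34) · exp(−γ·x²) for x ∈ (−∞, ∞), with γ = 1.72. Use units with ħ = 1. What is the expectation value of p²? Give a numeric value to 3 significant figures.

2.91

p² Ψ = −ħ² d²Ψ/dx²; ⟨p²⟩ = −ħ² ∫ Ψ*·Ψ'' dx / ∫|Ψ|² dx.
Expand each integrand as polynomial × e^(−2γx²) and use ∫x^(2j)·e^(−2γx²) dx = (2j−1)!!/(4γ)^j · √(π/(2γ)), odd powers → 0; here √(π/(2γ)) = 0.95564. Differentiate with the product rule, d/dx e^(−γx²) = −2γx·e^(−γx²).
State is unnormalized: ∫|Ψ|² dx = 2.6263, and ∫Ψ*·(−ħ² Ψ'') dx = 7.6486, so ⟨p²⟩ = 7.6486 / 2.6263.
⟨p²⟩ = 2.9124.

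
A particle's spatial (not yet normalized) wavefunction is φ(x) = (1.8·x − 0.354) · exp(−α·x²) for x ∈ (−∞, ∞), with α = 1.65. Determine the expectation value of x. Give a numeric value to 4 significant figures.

⟨x⟩ = ∫ x·|φ|² dx / ∫|φ|² dx (integrals over the domain).
Expand each integrand as polynomial × e^(−2αx²) and use ∫x^(2j)·e^(−2αx²) dx = (2j−1)!!/(4α)^j · √(π/(2α)), odd powers → 0; here √(π/(2α)) = 0.97570.
State is unnormalized: ∫|φ|² dx = 0.60125, and ∫φ*·x·φ dx = -0.18840, so ⟨x⟩ = -0.18840 / 0.60125.
⟨x⟩ = -0.31334.

-0.3133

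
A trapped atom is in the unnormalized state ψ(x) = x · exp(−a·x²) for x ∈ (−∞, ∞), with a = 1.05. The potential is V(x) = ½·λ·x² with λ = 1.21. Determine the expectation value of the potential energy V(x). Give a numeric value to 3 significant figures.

0.432

⟨V⟩ = ∫ V(x)·|ψ|² dx / ∫|ψ|² dx.
Expand each integrand as polynomial × e^(−2ax²) and use ∫x^(2j)·e^(−2ax²) dx = (2j−1)!!/(4a)^j · √(π/(2a)), odd powers → 0; here √(π/(2a)) = 1.2231.
State is unnormalized: ∫|ψ|² dx = 0.29122, and ∫ψ*·V(x)·ψ dx = 0.12585, so ⟨V⟩ = 0.12585 / 0.29122.
⟨V⟩ = 0.43214.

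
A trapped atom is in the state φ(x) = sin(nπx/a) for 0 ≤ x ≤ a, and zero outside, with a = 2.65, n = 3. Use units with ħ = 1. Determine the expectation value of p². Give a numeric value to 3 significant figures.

p² φ = −ħ² d²φ/dx²; ⟨p²⟩ = −ħ² ∫ φ*·φ'' dx / ∫|φ|² dx.
d/dx sin(nπx/a) = (nπ/a)·cos(nπx/a) and d²/dx² sin(nπx/a) = −(nπ/a)²·sin(nπx/a); on 0 ≤ x ≤ a, ∫sin²(nπx/a) dx = a/2 and ∫sin(nπx/a)·cos(nπx/a) dx = 0.
State is unnormalized: ∫|φ|² dx = 1.3250, and ∫φ*·(−ħ² φ'') dx = 16.760, so ⟨p²⟩ = 16.760 / 1.3250.
⟨p²⟩ = 12.649.

12.6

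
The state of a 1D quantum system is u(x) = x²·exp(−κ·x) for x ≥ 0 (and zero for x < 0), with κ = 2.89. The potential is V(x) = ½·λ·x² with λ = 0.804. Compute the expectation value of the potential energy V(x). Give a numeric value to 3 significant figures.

⟨V⟩ = ∫ V(x)·|u|² dx / ∫|u|² dx.
Every integrand reduces to terms xʲ·e^(−2κx) on [0, ∞); use ∫₀^∞ xʲ·e^(−2κx) dx = j!/(2κ)^(j+1).
State is unnormalized: ∫|u|² dx = 0.0037202, and ∫u*·V(x)·u dx = 0.0013430, so ⟨V⟩ = 0.0013430 / 0.0037202.
⟨V⟩ = 0.36099.

0.361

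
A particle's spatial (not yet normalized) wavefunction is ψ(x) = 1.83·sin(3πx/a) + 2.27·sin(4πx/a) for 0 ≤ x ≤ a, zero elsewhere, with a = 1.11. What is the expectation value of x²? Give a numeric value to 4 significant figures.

⟨x²⟩ = ∫ x²·|ψ|² dx / ∫|ψ|² dx (integrals over the domain).
On 0 ≤ x ≤ a (j ≠ l): ∫sin²(jπx/a) dx = a/2, ∫sin(jπx/a)·sin(lπx/a) dx = 0; diagonal moments ∫x·sin²(jπx/a) dx = a²/4, ∫x²·sin²(jπx/a) dx = a³·(1/6 − 1/(4j²π²)); cross terms ∫x·sin(jπx/a)·sin(lπx/a) dx = 0 for j + l even and −4jla²/(π²(j² − l²)²) for j + l odd, ∫x²·sin(jπx/a)·sin(lπx/a) dx = (−1)^(j+l)·4jla³/(π²(j² − l²)²); higher powers the same way via product-to-sum and parts.
State is unnormalized: ∫|ψ|² dx = 4.7185, and ∫ψ*·x²·ψ dx = 0.78607, so ⟨x²⟩ = 0.78607 / 4.7185.
⟨x²⟩ = 0.16659.

0.1666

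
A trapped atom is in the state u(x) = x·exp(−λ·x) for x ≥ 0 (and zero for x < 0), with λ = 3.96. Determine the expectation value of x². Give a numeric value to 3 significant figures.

⟨x²⟩ = ∫ x²·|u|² dx / ∫|u|² dx (integrals over the domain).
Every integrand reduces to terms xʲ·e^(−2λx) on [0, ∞); use ∫₀^∞ xʲ·e^(−2λx) dx = j!/(2λ)^(j+1).
State is unnormalized: ∫|u|² dx = 0.0040258, and ∫u*·x²·u dx = 0.00077017, so ⟨x²⟩ = 0.00077017 / 0.0040258.
⟨x²⟩ = 0.19131.

0.191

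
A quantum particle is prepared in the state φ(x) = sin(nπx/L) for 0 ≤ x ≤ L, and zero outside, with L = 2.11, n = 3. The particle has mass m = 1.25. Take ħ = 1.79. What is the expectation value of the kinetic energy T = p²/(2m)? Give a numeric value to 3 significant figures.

25.6

T = −(ħ²/2m) d²/dx², so ⟨T⟩ = −(ħ²/2m) ∫ φ*·φ'' dx / ∫|φ|² dx; with m = 1.25.
d/dx sin(nπx/L) = (nπ/L)·cos(nπx/L) and d²/dx² sin(nπx/L) = −(nπ/L)²·sin(nπx/L); on 0 ≤ x ≤ L, ∫sin²(nπx/L) dx = L/2 and ∫sin(nπx/L)·cos(nπx/L) dx = 0.
State is unnormalized: ∫|φ|² dx = 1.0550, and ∫φ*·(−ħ²/2m · φ'') dx = 26.977, so ⟨T⟩ = 26.977 / 1.0550.
⟨T⟩ = 25.571.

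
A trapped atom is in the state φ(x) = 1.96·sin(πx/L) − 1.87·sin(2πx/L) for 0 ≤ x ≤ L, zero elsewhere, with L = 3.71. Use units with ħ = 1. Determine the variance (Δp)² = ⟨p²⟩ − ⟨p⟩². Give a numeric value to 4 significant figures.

1.742

Compute ⟨p⟩ and ⟨p²⟩ separately; (Δp)² = ⟨p²⟩ − ⟨p⟩².
d²/dx² sin(jπx/L) = −(jπ/L)²·sin(jπx/L); on 0 ≤ x ≤ L, ∫sin²(jπx/L) dx = L/2 and ∫sin(jπx/L)·sin(lπx/L) dx = 0 for j ≠ l, so only diagonal terms survive in ∫|φ|² and ∫φ·φ″; ∫φ·φ′ dx = [φ²/2] between the walls = 0.
Normalization: ∫|φ|² dx = 13.613.
⟨p⟩ = 0.0000 and ⟨p²⟩ = 1.7421.
(Δp)² = 1.7421 − (0.0000)² = 1.7421.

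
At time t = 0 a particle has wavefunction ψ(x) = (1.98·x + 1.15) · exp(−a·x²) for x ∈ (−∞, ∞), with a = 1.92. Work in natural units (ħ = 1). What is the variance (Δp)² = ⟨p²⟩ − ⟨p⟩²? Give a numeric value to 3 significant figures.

2.99

Compute ⟨p⟩ and ⟨p²⟩ separately; (Δp)² = ⟨p²⟩ − ⟨p⟩².
Expand each integrand as polynomial × e^(−2ax²) and use ∫x^(2j)·e^(−2ax²) dx = (2j−1)!!/(4a)^j · √(π/(2a)), odd powers → 0; here √(π/(2a)) = 0.90450. Differentiate with the product rule, d/dx e^(−ax²) = −2ax·e^(−ax²).
Normalization: ∫|ψ|² dx = 1.6579.
⟨p⟩ = 0.0000 and ⟨p²⟩ = 2.9894.
(Δp)² = 2.9894 − (0.0000)² = 2.9894.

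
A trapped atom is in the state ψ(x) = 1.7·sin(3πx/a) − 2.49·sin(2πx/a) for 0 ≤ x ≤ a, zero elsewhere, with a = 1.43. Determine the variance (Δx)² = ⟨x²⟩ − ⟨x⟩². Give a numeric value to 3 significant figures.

Compute ⟨x⟩ and ⟨x²⟩ separately, then (Δx)² = ⟨x²⟩ − ⟨x⟩².
On 0 ≤ x ≤ a (j ≠ l): ∫sin²(jπx/a) dx = a/2, ∫sin(jπx/a)·sin(lπx/a) dx = 0; diagonal moments ∫x·sin²(jπx/a) dx = a²/4, ∫x²·sin²(jπx/a) dx = a³·(1/6 − 1/(4j²π²)); cross terms ∫x·sin(jπx/a)·sin(lπx/a) dx = 0 for j + l even and −4jla²/(π²(j² − l²)²) for j + l odd, ∫x²·sin(jπx/a)·sin(lπx/a) dx = (−1)^(j+l)·4jla³/(π²(j² − l²)²); higher powers the same way via product-to-sum and parts.
Normalization: ∫|ψ|² dx = 6.4994.
⟨x⟩ = 0.97409 and ⟨x²⟩ = 1.0308.
(Δx)² = 1.0308 − (0.97409)² = 0.081957.

0.0820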